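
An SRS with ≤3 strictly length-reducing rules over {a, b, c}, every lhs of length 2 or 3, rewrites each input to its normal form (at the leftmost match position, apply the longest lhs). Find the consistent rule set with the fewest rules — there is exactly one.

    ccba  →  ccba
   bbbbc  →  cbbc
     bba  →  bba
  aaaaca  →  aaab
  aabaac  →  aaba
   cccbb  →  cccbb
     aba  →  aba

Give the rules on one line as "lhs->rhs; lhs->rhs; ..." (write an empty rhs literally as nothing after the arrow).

  | ccba
  | bbbbc => cbbc
  | bba
  | aaaaca => aaab

ac->; aca->b; bbb->cb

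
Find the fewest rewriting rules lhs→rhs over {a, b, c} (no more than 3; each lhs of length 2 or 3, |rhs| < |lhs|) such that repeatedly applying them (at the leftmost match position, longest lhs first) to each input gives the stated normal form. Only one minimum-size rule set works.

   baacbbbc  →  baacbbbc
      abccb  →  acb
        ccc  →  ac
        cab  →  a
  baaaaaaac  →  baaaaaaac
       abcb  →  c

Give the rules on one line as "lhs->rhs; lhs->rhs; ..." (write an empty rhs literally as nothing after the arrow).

ab->c; cc->a

  | baacbbbc
  | abccb => cccb => acb
  | ccc => ac
  | cab => cc => a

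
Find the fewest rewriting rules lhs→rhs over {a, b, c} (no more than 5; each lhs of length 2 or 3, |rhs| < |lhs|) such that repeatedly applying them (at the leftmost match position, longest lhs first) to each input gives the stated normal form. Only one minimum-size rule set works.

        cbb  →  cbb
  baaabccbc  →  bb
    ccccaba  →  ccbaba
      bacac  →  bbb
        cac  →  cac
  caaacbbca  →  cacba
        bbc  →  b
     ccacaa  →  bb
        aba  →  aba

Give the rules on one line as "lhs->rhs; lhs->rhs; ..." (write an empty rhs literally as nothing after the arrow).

  | cbb
  | baaabccbc => babccbc => bacbc => bbbc => bb
  | ccccaba => ccbaba
  | bacac => bbac => bbb

aa->; bac->bb; bc->; cca->ba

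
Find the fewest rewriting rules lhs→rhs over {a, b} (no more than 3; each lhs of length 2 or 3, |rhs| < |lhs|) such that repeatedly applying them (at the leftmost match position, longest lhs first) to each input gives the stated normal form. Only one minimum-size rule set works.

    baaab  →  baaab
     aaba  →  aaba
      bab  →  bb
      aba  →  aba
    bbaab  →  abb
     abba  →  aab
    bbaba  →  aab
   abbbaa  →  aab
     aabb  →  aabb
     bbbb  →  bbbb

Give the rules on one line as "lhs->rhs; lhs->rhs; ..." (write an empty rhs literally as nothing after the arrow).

  | baaab
  | aaba
  | bab => bb
  | aba

bab->bb; bba->ab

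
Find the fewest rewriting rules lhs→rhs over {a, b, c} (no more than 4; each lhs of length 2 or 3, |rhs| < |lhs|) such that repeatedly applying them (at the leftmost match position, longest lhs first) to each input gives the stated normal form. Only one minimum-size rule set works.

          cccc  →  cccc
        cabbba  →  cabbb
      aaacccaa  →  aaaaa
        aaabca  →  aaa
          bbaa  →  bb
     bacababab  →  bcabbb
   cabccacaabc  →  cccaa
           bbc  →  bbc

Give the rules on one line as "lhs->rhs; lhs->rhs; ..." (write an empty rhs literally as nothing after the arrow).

  | cccc
  | cabbba => cabbb
  | aaacccaa => aaaccaa => aaacaa => aaaaa
  | aaabca => aaca => aaa

abc->c; ac->a; ba->b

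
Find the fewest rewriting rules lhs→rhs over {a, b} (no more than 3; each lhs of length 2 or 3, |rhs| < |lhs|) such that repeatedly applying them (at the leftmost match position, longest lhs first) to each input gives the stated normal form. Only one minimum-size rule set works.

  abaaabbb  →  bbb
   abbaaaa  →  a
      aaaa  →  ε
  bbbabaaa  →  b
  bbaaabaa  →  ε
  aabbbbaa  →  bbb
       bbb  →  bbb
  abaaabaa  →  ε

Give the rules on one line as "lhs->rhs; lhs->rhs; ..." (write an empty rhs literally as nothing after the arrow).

aa->; ba->; baa->

  | abaaabbb => aabbb => bbb
  | abbaaaa => abaa => a
  | aaaa => aa => ε
  | bbbabaaa => bbbaaa => bba => b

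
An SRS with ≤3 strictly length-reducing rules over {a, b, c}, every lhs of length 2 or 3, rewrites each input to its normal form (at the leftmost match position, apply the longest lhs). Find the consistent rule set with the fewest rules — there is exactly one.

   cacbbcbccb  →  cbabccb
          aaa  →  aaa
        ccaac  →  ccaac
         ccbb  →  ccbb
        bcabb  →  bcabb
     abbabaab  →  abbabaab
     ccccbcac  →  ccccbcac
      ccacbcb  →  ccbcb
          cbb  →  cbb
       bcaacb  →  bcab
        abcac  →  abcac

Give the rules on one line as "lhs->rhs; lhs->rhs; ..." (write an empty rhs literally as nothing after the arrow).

acb->b; bbc->ba

  | cacbbcbccb => cbbcbccb => cbabccb
  | aaa
  | ccaac
  | ccbb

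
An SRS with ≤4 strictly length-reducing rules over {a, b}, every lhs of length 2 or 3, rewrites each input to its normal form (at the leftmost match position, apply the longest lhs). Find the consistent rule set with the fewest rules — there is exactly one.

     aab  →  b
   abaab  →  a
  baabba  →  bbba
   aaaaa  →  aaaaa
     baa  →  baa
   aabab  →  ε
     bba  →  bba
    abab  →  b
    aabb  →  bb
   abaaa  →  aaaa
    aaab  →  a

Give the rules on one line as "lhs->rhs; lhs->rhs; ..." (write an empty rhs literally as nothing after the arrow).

aab->b; ab->a; bab->

  | aab => b
  | abaab => aaab => ab => a
  | baabba => bbba
  | aaaaa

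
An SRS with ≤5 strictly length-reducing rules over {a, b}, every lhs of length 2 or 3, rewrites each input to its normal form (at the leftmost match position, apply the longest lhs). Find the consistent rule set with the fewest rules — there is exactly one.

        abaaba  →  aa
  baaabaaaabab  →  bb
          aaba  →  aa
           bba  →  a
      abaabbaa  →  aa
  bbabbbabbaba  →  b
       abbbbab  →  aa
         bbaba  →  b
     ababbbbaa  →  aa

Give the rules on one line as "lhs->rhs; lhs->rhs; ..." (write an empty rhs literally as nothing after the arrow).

  | abaaba => aaba => aa
  | baaabaaaabab => aaabaaaabab => bbaaaabab => baaaabab => aaaabab => babab => aaab => bb
  | aaba => aa
  | bba => ba => a

aaa->b; ab->; ba->a; bab->aa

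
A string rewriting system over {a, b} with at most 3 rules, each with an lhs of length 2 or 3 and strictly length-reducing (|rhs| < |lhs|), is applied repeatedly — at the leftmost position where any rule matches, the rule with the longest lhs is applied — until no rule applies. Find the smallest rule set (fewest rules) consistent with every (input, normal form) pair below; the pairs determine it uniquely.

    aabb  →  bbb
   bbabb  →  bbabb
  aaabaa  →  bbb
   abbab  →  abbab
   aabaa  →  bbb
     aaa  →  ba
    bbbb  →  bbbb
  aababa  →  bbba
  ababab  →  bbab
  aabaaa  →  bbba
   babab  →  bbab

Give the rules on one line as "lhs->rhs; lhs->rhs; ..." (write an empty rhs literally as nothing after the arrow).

aa->b; aba->ba

  | aabb => bbb
  | bbabb
  | aaabaa => babaa => bbaa => bbb
  | abbab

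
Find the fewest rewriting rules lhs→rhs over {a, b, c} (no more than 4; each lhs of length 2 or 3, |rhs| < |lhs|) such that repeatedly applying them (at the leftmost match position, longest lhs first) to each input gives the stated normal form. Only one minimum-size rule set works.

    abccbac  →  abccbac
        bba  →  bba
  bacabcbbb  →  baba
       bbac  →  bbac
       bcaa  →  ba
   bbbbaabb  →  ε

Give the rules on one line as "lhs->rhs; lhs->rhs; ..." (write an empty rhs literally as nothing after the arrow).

  | abccbac
  | bba
  | bacabcbbb => babcbbb => babcaa => baba
  | bbac

aa->; bbb->aa; ca->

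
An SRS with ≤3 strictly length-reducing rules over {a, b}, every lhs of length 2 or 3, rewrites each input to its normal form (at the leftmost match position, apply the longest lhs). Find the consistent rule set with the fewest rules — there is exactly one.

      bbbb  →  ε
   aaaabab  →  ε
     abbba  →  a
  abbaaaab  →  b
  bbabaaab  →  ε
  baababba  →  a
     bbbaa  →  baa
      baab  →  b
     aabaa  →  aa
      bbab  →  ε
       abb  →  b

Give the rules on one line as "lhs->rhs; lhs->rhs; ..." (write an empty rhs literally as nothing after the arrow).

aab->ab; ab->; bb->

  | bbbb => bb => ε
  | aaaabab => aaabab => aabab => abab => ab => ε
  | abbba => bba => a
  | abbaaaab => baaaab => baaab => baab => bab => b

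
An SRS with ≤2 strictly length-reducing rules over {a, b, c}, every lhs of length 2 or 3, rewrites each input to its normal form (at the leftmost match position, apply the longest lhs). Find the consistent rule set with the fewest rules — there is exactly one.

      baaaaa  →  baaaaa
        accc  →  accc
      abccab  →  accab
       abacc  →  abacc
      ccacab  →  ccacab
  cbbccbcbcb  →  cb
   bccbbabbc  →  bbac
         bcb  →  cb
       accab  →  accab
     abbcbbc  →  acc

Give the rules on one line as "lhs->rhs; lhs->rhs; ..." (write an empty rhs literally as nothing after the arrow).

  | baaaaa
  | accc
  | abccab => accab
  | abacc

bc->c; ccb->b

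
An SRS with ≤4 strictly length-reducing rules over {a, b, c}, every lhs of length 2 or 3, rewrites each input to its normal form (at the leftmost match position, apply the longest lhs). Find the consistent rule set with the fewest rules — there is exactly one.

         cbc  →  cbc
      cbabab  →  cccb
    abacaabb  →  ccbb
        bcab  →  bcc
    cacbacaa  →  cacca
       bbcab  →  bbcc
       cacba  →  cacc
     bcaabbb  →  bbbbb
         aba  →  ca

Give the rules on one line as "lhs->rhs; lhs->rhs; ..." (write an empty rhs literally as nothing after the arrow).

  | cbc
  | cbabab => ccbab => cccb
  | abacaabb => cacaabb => cabbb => ccbb
  | bcab => bcc

ab->c; ba->c; bac->b; caa->b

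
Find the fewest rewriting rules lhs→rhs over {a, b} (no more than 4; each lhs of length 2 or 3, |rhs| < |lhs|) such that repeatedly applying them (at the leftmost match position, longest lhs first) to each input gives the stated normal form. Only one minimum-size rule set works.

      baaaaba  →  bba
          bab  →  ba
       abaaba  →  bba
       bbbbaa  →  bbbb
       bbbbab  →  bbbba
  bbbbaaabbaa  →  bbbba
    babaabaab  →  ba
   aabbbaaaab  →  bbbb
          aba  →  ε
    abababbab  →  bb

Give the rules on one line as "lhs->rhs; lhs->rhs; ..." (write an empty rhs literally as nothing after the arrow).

aa->; aaa->b; ab->a; baa->b

  | baaaaba => baaba => bba
  | bab => ba
  | abaaba => aaaba => bba
  | bbbbaa => bbbb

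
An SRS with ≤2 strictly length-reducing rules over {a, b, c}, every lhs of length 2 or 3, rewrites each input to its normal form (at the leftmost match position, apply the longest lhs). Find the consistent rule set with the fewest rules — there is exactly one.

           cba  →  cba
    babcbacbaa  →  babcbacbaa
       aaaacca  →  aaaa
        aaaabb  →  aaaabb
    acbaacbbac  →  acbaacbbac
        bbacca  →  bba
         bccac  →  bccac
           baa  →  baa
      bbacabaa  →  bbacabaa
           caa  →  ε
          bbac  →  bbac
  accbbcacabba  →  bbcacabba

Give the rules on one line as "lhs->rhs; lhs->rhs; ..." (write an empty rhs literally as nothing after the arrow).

  | cba
  | babcbacbaa
  | aaaacca => aaaa
  | aaaabb

acc->; caa->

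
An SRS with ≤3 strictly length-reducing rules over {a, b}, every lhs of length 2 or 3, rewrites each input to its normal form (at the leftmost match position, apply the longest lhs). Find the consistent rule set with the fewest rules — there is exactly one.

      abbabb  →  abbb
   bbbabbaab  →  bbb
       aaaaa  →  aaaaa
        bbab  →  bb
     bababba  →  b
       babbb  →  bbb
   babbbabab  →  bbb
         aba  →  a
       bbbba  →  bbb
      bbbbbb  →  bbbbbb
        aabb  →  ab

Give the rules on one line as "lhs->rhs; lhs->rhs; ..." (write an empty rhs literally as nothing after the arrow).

aab->a; ba->

  | abbabb => abbb
  | bbbabbaab => bbbbaab => bbbab => bbb
  | aaaaa
  | bbab => bb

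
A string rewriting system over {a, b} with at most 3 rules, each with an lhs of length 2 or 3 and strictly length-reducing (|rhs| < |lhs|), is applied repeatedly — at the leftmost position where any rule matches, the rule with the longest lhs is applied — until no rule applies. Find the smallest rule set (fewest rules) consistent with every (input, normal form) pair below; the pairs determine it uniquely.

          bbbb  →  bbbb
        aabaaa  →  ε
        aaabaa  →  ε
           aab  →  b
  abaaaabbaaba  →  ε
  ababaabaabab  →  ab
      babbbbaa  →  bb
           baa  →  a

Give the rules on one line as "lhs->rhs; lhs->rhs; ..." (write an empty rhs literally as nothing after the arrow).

aa->; ba->

  | bbbb
  | aabaaa => baaa => aa => ε
  | aaabaa => abaa => aa => ε
  | aab => b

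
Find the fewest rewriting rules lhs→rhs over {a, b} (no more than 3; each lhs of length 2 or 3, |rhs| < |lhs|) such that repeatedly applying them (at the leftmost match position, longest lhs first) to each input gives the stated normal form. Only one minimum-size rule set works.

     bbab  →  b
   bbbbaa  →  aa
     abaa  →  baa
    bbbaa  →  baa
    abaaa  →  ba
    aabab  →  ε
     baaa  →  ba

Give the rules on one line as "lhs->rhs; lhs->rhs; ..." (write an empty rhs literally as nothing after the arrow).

aaa->a; ab->b; bb->

  | bbab => ab => b
  | bbbbaa => bbaa => aa
  | abaa => baa
  | bbbaa => baa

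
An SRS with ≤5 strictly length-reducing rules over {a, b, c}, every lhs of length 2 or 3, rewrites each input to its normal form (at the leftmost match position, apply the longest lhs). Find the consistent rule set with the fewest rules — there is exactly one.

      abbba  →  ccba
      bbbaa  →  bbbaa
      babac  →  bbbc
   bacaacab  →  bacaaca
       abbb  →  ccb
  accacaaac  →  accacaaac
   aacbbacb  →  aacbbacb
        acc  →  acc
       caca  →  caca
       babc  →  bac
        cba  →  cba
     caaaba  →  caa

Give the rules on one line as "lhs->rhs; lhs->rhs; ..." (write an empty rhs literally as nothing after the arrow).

  | abbba => ccba
  | bbbaa
  | babac => bbbc
  | bacaacab => bacaaca

aab->; ab->a; aba->bb; abb->cc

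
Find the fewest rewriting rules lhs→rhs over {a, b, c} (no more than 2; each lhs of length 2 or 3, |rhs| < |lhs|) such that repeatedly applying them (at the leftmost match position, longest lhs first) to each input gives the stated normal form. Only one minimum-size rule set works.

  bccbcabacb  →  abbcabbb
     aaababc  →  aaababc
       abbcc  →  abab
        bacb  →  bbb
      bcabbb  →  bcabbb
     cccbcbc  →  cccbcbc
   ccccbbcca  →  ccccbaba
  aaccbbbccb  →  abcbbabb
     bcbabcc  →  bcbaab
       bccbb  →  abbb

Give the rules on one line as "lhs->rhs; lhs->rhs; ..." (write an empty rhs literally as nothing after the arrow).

  | bccbcabacb => abbcabacb => abbcabbb
  | aaababc
  | abbcc => abab
  | bacb => bbb

ac->b; bcc->ab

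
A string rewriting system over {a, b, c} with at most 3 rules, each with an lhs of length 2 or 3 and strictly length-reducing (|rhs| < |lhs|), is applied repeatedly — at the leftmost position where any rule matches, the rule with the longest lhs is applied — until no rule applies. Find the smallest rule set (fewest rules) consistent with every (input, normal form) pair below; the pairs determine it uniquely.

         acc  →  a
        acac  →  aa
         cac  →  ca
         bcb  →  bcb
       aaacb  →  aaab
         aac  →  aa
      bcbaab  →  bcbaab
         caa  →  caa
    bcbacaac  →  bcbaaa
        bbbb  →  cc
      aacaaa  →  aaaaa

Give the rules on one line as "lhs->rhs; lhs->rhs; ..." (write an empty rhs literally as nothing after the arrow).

  | acc => ac => a
  | acac => aac => aa
  | cac => ca
  | bcb

ac->a; bb->c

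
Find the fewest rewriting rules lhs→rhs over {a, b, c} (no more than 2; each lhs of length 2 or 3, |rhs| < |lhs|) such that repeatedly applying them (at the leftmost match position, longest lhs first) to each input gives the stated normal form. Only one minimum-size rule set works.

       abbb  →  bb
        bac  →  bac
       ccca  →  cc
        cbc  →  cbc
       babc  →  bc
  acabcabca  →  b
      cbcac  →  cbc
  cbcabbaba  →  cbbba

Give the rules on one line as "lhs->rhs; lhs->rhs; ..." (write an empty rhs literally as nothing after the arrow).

  | abbb => bb
  | bac
  | ccca => cc
  | cbc

ab->; ca->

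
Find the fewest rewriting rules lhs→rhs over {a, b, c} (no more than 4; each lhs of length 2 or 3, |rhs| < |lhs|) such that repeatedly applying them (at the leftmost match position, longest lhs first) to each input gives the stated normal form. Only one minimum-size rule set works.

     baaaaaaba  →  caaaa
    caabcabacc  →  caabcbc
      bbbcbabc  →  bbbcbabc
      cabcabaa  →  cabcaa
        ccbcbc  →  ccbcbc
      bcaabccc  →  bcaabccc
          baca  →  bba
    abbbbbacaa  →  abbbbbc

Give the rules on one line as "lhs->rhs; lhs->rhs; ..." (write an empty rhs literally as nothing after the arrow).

  | baaaaaaba => caaaaba => caaaa
  | caabcabacc => caabcacc => caabcbc
  | bbbcbabc
  | cabcabaa => cabcaa

aba->a; ac->b; baa->c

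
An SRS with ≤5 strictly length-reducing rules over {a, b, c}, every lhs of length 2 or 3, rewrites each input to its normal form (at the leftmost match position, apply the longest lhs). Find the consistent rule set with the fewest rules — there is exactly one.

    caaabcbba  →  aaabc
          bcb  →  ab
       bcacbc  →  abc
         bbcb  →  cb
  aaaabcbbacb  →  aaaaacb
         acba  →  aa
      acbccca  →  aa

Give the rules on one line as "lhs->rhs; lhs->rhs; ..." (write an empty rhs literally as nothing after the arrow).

  | caaabcbba => aabcbba => aaabba => aaabc
  | bcb => ab
  | bcacbc => bcbc => abc
  | bbcb => bab => cb

ba->c; bcb->ab; ca->; cc->a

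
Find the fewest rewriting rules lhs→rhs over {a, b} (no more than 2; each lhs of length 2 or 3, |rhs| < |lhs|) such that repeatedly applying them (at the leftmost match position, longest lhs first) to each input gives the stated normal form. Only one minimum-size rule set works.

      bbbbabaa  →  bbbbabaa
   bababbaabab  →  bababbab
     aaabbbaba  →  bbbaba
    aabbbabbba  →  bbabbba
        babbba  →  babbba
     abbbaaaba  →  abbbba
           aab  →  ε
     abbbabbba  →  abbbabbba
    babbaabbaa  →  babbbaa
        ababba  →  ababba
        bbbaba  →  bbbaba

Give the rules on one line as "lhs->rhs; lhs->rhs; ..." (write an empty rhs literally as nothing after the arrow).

aaa->; aab->

  | bbbbabaa
  | bababbaabab => bababbab
  | aaabbbaba => bbbaba
  | aabbbabbba => bbabbba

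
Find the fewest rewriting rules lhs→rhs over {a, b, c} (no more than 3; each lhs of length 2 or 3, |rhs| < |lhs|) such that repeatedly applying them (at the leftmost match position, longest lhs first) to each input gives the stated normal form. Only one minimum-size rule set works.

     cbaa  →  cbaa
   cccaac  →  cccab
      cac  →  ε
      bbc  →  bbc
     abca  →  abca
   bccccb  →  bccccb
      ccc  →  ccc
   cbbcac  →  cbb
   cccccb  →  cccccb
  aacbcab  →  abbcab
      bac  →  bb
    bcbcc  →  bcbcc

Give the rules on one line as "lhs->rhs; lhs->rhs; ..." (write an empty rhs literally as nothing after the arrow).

ac->b; cac->

  | cbaa
  | cccaac => cccab
  | cac => ε
  | bbc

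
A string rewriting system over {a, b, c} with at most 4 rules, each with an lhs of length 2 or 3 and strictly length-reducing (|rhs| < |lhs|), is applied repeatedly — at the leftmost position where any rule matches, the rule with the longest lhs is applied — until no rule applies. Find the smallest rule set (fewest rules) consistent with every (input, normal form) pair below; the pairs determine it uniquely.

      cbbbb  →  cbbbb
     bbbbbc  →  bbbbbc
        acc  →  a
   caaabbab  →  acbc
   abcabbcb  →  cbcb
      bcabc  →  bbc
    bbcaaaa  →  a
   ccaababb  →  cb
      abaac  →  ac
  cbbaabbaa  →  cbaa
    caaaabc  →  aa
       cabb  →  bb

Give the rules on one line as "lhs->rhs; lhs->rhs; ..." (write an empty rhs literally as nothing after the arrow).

ab->c; bba->c; ca->; cc->

  | cbbbb
  | bbbbbc
  | acc => a
  | caaabbab => aabbab => acbab => acbc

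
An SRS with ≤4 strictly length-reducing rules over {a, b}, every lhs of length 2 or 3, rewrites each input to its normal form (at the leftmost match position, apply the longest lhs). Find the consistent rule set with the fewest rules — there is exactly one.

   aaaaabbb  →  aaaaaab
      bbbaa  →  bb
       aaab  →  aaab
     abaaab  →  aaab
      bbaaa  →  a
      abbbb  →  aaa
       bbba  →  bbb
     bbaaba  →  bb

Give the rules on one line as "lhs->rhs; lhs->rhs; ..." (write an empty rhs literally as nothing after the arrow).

  | aaaaabbb => aaaaaab
  | bbbaa => bba => bb
  | aaab
  | abaaab => aaab

abb->aa; ba->b; baa->a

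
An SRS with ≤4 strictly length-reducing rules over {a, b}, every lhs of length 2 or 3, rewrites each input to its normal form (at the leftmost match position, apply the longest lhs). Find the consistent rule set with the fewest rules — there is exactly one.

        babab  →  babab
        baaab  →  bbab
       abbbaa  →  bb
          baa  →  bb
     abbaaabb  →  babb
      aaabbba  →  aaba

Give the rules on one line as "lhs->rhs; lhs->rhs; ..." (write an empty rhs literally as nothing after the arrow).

  | babab
  | baaab => bbab
  | abbbaa => aaaaa => baa => bb
  | baa => bb

aaa->b; baa->bb; bbb->aa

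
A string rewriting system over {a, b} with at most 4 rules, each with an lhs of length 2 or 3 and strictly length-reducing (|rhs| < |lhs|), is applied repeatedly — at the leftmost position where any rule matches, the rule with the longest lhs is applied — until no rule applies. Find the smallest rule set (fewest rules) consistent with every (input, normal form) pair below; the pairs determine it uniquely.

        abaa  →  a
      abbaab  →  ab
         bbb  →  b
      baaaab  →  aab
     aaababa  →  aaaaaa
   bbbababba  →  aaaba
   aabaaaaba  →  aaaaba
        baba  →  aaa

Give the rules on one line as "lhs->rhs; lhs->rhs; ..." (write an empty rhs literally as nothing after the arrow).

baa->; bab->aa; bb->b

  | abaa => a
  | abbaab => abaab => ab
  | bbb => bb => b
  | baaaab => aab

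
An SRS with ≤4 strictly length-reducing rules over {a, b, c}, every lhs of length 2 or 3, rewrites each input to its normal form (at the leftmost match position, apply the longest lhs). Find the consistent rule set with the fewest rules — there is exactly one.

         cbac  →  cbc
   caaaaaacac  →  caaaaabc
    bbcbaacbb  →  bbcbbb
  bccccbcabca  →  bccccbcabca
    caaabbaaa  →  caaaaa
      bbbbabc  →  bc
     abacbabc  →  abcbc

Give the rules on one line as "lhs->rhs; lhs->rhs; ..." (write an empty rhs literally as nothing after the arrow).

  | cbac => cbc
  | caaaaaacac => caaaaabac => caaaaabc
  | bbcbaacbb => bbcacbb => bbcbbb
  | bccccbcabca

ac->b; ba->; bac->bc; bba->ba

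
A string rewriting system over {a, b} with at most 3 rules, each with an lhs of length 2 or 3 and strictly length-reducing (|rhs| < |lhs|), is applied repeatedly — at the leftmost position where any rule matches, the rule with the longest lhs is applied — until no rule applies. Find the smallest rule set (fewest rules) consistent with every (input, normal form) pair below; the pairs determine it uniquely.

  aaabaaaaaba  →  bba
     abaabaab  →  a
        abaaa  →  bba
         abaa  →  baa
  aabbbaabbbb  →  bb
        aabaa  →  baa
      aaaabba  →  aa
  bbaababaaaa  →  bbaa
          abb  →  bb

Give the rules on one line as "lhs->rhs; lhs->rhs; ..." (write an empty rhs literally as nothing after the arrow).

aaa->ba; ab->b; bbb->a

  | aaabaaaaaba => babaaaaaba => bbaaaaaba => bbbaaaba => aaaaba => baaba => baba => bba
  | abaabaab => baabaab => babaab => bbaab => bbab => bbb => a
  | abaaa => baaa => bba
  | abaa => baa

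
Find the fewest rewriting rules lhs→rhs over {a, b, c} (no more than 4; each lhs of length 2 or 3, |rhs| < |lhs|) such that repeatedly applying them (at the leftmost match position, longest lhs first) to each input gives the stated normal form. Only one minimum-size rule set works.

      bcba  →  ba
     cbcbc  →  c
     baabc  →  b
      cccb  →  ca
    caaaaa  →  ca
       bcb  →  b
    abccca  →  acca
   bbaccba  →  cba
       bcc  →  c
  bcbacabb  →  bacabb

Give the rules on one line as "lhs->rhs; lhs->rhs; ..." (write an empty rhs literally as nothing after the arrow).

aa->; bba->b; bc->; ccb->a

  | bcba => ba
  | cbcbc => cbc => c
  | baabc => bbc => b
  | cccb => ca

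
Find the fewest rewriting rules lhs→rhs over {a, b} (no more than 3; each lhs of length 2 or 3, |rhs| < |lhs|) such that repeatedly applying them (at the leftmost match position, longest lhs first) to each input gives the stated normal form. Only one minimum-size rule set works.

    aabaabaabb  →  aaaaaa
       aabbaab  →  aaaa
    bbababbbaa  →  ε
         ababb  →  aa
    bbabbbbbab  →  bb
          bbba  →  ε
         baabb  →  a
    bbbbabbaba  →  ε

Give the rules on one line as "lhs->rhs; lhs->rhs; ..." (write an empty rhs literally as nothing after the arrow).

  | aabaabaabb => aaaabaabb => aaaaaabb => aaaaaab => aaaaaa
  | aabbaab => aabaab => aaaab => aaaa
  | bbababbbaa => bbabbbaa => bbbbaa => bbaa => ba => ε
  | ababb => aabb => aab => aa

ab->a; ba->; bbb->b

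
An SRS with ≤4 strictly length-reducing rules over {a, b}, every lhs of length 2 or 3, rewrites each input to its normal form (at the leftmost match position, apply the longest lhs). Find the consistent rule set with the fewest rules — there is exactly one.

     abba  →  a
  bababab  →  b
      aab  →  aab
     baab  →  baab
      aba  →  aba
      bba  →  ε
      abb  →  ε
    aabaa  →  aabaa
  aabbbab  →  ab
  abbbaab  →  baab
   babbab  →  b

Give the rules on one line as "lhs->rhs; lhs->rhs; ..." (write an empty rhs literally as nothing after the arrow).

  | abba => a
  | bababab => babab => bab => b
  | aab
  | baab

abb->; bab->b; bba->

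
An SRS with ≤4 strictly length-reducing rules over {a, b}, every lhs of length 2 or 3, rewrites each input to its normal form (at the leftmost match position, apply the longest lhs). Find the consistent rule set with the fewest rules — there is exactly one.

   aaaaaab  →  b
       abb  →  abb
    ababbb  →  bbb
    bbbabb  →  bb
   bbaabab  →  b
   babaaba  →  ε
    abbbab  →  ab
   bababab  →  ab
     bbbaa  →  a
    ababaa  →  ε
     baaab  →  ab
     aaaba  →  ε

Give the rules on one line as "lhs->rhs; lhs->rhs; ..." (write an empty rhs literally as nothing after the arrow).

aa->; ba->a; bba->aa

  | aaaaaab => aaaab => aab => b
  | abb
  | ababbb => aabbb => bbb
  | bbbabb => baabb => aabb => bb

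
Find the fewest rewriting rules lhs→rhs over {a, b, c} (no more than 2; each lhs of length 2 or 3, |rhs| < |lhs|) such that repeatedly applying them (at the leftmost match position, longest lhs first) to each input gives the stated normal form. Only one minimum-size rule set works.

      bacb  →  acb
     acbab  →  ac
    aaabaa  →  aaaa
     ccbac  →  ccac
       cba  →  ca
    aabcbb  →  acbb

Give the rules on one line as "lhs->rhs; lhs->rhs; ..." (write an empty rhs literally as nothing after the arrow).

ab->; ba->a

  | bacb => acb
  | acbab => acab => ac
  | aaabaa => aaaa
  | ccbac => ccac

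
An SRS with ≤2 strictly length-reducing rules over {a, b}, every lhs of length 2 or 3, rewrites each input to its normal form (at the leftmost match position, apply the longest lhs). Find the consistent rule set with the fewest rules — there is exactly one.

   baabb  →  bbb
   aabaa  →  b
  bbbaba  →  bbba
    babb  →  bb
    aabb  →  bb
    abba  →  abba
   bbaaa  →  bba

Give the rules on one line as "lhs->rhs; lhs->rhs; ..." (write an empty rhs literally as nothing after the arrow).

  | baabb => bbb
  | aabaa => baa => b
  | bbbaba => bbba
  | babb => bb

aa->; bab->b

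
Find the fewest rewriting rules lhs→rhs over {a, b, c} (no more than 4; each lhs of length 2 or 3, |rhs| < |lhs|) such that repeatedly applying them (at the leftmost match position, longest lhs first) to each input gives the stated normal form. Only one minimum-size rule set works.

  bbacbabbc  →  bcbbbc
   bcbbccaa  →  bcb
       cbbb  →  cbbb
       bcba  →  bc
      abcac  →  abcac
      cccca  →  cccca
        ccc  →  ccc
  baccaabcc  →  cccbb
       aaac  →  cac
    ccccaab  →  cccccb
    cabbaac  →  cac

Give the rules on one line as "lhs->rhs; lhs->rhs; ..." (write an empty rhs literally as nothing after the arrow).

aa->c; ba->; bab->bb; bcc->bb

  | bbacbabbc => bcbabbc => bcbbbc
  | bcbbccaa => bcbbbaa => bcbba => bcb
  | cbbb
  | bcba => bc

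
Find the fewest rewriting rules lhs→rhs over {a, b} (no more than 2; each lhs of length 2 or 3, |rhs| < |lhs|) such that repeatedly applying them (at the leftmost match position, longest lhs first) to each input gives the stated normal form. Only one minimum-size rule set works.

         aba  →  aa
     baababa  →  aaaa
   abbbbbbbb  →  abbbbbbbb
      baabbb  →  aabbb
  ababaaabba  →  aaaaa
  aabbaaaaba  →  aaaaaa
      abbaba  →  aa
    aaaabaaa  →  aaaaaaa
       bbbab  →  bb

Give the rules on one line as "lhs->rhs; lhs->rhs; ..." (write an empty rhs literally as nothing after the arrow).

ba->a; bba->

  | aba => aa
  | baababa => aababa => aaaba => aaaa
  | abbbbbbbb
  | baabbb => aabbb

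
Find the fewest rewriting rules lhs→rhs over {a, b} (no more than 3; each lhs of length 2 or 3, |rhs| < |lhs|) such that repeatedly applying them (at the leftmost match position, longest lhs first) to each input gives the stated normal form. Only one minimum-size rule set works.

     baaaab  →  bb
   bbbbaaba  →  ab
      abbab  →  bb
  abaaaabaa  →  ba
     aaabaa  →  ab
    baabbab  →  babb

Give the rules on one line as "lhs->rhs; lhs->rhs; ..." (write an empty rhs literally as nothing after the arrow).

  | baaaab => baab => bb
  | bbbbaaba => bbababa => abbaba => aabba => bba => ab
  | abbab => aabb => bb
  | abaaaabaa => abaabaa => abbaa => aaba => ba

aa->; bba->ab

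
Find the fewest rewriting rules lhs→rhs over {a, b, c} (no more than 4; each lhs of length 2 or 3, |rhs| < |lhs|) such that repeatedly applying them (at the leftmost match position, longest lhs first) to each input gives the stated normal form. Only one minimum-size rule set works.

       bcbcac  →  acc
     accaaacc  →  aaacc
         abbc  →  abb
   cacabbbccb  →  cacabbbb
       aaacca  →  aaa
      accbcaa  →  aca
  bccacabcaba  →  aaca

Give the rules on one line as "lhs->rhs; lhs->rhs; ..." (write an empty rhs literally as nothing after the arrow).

  | bcbcac => bbcac => bacc => acc
  | accaaacc => aaacc
  | abbc => abb
  | cacabbbccb => cacabbbcb => cacabbbb

ba->a; bc->b; bca->ac; cca->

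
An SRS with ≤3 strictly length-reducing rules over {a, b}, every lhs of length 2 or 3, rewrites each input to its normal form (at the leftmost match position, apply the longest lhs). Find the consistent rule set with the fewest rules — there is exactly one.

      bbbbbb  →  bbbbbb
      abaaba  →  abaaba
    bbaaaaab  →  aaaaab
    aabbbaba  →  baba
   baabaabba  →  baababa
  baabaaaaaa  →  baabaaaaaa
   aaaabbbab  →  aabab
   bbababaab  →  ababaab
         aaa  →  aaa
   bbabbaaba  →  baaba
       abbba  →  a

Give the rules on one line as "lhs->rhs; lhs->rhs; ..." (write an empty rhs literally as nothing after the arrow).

  | bbbbbb
  | abaaba
  | bbaaaaab => aaaaab
  | aabbbaba => abbaba => baba

abb->b; bba->a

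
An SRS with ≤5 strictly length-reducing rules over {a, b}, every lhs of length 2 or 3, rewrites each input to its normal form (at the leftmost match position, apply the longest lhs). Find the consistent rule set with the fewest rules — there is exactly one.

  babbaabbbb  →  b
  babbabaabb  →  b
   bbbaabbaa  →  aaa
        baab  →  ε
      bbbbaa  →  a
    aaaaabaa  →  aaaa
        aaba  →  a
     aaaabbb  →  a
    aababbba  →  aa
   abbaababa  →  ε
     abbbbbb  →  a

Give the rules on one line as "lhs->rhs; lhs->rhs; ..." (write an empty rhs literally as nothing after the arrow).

  | babbaabbbb => bbaabbbb => aaabbbb => aabbb => abb => b
  | babbabaabb => bbabaabb => aabaabb => aababb => aabbb => abb => b
  | bbbaabbaa => abaabbaa => ababbaa => abbbaa => bbaa => aaa
  | baab => ab => ε

ab->; aba->ab; ba->; bb->a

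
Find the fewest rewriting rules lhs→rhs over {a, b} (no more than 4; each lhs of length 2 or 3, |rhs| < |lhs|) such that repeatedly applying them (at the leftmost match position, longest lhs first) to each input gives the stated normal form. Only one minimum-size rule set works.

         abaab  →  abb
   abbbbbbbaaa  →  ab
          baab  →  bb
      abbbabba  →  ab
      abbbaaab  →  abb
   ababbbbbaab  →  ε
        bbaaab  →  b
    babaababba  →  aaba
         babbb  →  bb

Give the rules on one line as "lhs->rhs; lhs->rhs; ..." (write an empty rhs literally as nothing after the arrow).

  | abaab => abb
  | abbbbbbbaaa => ababbbbaaa => abbbaaa => abaaaa => abaa => ab
  | baab => bb
  | abbbabba => abaabba => abbba => abaa => ab

aaa->ba; baa->b; bab->; bbb->ba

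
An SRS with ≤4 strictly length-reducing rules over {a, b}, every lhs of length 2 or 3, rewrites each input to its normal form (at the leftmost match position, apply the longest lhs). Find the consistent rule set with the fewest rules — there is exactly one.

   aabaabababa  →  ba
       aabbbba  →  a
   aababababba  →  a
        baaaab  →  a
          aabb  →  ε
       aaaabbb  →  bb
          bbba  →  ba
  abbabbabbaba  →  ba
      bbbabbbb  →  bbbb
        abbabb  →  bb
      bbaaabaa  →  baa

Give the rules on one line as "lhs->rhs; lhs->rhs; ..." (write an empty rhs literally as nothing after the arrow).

aaa->ba; ab->; bba->a

  | aabaabababa => aaabababa => babababa => bababa => baba => ba
  | aabbbba => abbba => bba => a
  | aababababba => aabababba => aababba => aabba => aba => a
  | baaaab => bbaab => aab => a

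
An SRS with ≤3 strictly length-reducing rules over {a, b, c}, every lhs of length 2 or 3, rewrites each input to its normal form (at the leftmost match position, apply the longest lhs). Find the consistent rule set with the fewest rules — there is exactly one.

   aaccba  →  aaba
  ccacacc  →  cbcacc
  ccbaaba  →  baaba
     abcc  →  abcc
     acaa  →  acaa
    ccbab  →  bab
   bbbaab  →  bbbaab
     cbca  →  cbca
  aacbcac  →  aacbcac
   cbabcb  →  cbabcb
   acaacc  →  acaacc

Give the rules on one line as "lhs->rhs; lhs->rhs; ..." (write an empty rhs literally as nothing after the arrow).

cca->cb; ccb->b

  | aaccba => aaba
  | ccacacc => cbcacc
  | ccbaaba => baaba
  | abcc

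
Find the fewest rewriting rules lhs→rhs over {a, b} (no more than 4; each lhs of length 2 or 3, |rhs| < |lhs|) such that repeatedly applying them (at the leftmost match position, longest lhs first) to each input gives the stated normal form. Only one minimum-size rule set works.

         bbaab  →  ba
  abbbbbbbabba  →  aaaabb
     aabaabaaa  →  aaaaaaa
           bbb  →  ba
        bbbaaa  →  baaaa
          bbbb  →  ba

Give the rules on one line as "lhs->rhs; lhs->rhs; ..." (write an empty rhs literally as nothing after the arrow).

aba->aa; bab->ba; bba->bb; bbb->ba

  | bbaab => bbab => bbb => ba
  | abbbbbbbabba => ababbbbabba => aabbbbabba => aabababba => aaababba => aaaabba => aaaabb
  | aabaabaaa => aaaabaaa => aaaaaaa
  | bbb => ba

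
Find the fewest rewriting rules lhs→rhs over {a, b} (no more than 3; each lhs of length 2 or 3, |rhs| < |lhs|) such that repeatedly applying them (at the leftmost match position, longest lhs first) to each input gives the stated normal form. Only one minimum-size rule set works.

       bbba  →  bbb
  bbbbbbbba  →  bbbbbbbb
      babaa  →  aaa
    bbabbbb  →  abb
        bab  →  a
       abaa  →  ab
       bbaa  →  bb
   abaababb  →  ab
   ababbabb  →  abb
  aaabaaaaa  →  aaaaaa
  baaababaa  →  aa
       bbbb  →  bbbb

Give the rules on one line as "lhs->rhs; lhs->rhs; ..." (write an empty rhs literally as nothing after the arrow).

  | bbba => bbb
  | bbbbbbbba => bbbbbbbb
  | babaa => aaa
  | bbabbbb => babbb => abb

aab->; ba->b; bab->a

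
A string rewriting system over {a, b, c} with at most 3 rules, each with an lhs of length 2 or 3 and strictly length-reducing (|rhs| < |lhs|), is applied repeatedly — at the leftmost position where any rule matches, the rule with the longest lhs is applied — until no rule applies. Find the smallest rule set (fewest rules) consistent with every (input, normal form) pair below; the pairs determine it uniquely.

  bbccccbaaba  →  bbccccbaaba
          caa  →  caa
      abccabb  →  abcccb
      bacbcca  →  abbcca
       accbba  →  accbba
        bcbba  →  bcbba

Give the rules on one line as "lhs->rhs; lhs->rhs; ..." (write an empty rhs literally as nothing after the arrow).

  | bbccccbaaba
  | caa
  | abccabb => abcccb
  | bacbcca => abbcca

bac->ab; cab->cc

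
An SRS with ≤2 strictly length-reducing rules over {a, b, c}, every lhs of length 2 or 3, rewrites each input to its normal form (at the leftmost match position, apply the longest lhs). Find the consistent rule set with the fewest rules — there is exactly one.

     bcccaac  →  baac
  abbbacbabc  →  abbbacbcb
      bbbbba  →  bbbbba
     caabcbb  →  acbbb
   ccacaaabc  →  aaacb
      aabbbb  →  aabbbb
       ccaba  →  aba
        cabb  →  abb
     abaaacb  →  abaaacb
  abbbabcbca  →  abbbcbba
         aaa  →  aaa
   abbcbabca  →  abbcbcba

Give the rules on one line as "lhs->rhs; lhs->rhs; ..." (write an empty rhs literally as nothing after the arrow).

abc->cb; ca->a

  | bcccaac => bccaac => bcaac => baac
  | abbbacbabc => abbbacbcb
  | bbbbba
  | caabcbb => aabcbb => acbbb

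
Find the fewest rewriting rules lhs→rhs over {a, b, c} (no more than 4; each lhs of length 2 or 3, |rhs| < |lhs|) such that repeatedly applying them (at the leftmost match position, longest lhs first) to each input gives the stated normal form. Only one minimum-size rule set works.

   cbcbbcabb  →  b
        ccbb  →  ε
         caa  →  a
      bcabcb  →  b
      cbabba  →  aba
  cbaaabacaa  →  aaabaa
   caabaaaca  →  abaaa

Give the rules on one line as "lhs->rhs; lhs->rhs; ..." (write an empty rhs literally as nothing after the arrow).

bb->b; ca->; cb->

  | cbcbbcabb => cbbcabb => bcabb => bbb => bb => b
  | ccbb => cb => ε
  | caa => a
  | bcabcb => bbcb => bcb => b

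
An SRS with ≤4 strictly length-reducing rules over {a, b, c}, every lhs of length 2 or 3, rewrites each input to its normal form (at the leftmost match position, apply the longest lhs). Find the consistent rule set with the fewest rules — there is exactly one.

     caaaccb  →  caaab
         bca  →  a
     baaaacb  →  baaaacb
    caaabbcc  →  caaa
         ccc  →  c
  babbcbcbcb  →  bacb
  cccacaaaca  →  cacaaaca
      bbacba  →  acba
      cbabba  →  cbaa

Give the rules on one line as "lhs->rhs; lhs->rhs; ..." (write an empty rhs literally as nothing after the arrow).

  | caaaccb => caaab
  | bca => a
  | baaaacb
  | caaabbcc => caaacc => caaa

bb->; bc->; cc->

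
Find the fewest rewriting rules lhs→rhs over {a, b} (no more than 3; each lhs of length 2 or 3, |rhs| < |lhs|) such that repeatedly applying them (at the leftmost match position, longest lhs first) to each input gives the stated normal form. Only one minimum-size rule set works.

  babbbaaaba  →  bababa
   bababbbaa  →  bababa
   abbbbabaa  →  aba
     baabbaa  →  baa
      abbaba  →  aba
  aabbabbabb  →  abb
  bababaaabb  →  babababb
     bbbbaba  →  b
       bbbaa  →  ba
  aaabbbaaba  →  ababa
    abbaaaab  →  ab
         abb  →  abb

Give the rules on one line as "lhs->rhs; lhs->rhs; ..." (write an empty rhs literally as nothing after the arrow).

aab->ab; bba->

  | babbbaaaba => babaaba => bababa
  | bababbbaa => bababa
  | abbbbabaa => abbbaa => aba
  | baabbaa => babbaa => baa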